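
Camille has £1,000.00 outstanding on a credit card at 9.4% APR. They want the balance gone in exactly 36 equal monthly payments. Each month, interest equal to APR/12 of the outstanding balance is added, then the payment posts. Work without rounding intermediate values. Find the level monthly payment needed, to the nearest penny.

Monthly rate r = 9.4%/12 = 0.783333% = 0.00783333.
Level-payment amortization: P = B₀·r / (1 − (1+r)^(−n)) = 1000.00·0.00783333 / (1 − 1.00783^(−36)).
Denominator 1 − (1+r)^(−36) = 0.24489709.
P = 7.83333 / 0.24489709 ≈ 31.99.

£31.99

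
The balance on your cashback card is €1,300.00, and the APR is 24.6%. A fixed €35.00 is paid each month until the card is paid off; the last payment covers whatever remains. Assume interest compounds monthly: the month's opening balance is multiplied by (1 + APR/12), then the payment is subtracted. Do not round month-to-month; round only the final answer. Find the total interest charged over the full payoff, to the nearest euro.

Monthly rate r = 24.6%/12 = 2.05% = 0.0205.
Payoff takes n = ⌈−ln(1 − rB₀/P)/ln(1+r)⌉ = ⌈70.621⌉ = 71 payments; the last is €21.81.
Total paid = 70·€35.00 + €21.81 = €2,471.81.
Total interest = total paid − principal = €2,471.81 − €1,300.00 = €1,171.81.

€1,172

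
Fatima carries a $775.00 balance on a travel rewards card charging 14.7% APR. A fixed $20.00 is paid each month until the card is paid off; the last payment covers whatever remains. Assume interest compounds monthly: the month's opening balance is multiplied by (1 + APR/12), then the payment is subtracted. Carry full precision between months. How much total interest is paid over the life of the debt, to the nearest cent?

$282.48

Monthly rate r = 14.7%/12 = 1.225% = 0.01225.
Payoff takes n = ⌈−ln(1 − rB₀/P)/ln(1+r)⌉ = ⌈52.873⌉ = 53 payments; the last is $17.48.
Total paid = 52·$20.00 + $17.48 = $1,057.48.
Total interest = total paid − principal = $1,057.48 − $775.00 = $282.48.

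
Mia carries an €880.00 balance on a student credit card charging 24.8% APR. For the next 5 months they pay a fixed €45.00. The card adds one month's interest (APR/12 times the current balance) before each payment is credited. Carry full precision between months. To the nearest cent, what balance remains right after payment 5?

Monthly rate r = 24.8%/12 = 2.06667% = 0.0206667.
Each month: B ← B·(1+r) − €45.00.
Month 1: interest €18.19; balance after payment €853.19.
Month 2: interest €17.63; balance after payment €825.82.
Month 3: interest €17.07; balance after payment €797.89.
Month 4: interest €16.49; balance after payment €769.38.
Month 5: interest €15.90; balance after payment €740.28.

€740.28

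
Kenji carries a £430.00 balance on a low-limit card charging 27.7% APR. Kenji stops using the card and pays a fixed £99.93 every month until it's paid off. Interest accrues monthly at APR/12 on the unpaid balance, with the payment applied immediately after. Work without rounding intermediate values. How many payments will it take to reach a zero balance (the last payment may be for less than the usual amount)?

Monthly rate r = 27.7%/12 = 2.30833% = 0.0230833.
Recurrence: B ← B·(1+r) − £99.93.
Month 1: interest £9.93; balance after payment £340.00.
Month 2: interest £7.85; balance after payment £247.91.
Month 3: interest £5.72; balance after payment £153.71.
Month 4: interest £3.55; balance after payment £57.32.
Month 5: interest £1.32; balance after payment £0.00.

5 months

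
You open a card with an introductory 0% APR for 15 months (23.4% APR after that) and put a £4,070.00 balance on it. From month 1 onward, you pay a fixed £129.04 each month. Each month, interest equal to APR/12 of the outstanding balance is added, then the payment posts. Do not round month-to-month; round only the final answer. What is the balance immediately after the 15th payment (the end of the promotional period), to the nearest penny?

£2,134.40

Promo months 1–15 at r₀ = 0%/12 = 0; months 16+ at r₁ = 23.4%/12 = 0.0195.
After month 15 (no interest yet): B = £4,070.00 − 15·£129.04 = £2,134.40.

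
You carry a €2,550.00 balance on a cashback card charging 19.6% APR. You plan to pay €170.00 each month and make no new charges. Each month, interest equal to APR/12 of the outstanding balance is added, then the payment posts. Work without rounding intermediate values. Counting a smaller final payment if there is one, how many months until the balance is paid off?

Monthly rate r = 19.6%/12 = 1.63333% = 0.0163333.
Recurrence: B ← B·(1+r) − €170.00.
Month 1: interest €41.65; balance after payment €2,421.65.
Month 2: interest €39.55; balance after payment €2,291.20.
Closed form: n = −ln(1 − rB₀/P)/ln(1+r) = −ln(0.755)/ln(1.01633) ≈ 17.347, so the balance reaches zero during payment 18.

18 payments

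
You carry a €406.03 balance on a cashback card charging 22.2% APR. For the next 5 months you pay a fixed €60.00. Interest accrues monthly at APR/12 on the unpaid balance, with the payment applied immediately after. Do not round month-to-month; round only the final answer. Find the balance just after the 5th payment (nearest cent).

Monthly rate r = 22.2%/12 = 1.85% = 0.0185.
Each month: B ← B·(1+r) − €60.00.
Month 1: interest €7.51; balance after payment €353.54.
Month 2: interest €6.54; balance after payment €300.08.
Month 3: interest €5.55; balance after payment €245.63.
Month 4: interest €4.54; balance after payment €190.18.
Month 5: interest €3.52; balance after payment €133.70.

€133.70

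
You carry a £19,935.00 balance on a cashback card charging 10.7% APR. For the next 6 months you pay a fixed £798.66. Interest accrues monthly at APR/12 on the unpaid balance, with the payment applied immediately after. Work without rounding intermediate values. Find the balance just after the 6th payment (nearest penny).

£16,125.52

Monthly rate r = 10.7%/12 = 0.891667% = 0.00891667.
Each month: B ← B·(1+r) − £798.66.
Month 1: interest £177.75; balance after payment £19,314.09.
Month 2: interest £172.22; balance after payment £18,687.65.
Month 3: interest £166.63; balance after payment £18,055.62.
Month 4: interest £161.00; balance after payment £17,417.96.
Month 5: interest £155.31; balance after payment £16,774.61.
Month 6: interest £149.57; balance after payment £16,125.52.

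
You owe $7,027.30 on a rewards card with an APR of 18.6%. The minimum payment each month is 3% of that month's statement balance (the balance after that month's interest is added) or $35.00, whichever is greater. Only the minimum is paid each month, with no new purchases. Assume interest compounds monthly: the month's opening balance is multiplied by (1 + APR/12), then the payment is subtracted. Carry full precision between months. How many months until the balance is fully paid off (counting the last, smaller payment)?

167 months

Monthly rate r = 18.6%/12 = 1.55% = 0.0155.
While 3% of the post-interest balance exceeds $35.00, each month B ← (B·(1+r))·(1 − 0.03), i.e. B shrinks by the factor (1+r)·0.97 = 0.98503.
This holds for months 1–121. Entering month 122 the balance is $1,133.55; 3% of the post-interest balance is now below $35.00, so the flat $35.00 minimum applies from here.
From month 122 a fixed $35.00 at rate r clears $1,133.55 in 46 more payments. Total: 121 + 46 = 167 months.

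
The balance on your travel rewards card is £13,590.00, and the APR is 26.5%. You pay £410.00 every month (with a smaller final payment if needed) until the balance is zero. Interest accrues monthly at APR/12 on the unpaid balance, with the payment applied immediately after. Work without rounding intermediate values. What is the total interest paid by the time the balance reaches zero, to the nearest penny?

Monthly rate r = 26.5%/12 = 2.20833% = 0.0220833.
Payoff takes n = ⌈−ln(1 − rB₀/P)/ln(1+r)⌉ = ⌈60.280⌉ = 61 payments; the last is £115.75.
Total paid = 60·£410.00 + £115.75 = £24,715.75.
Total interest = total paid − principal = £24,715.75 − £13,590.00 = £11,125.75.

£11,125.75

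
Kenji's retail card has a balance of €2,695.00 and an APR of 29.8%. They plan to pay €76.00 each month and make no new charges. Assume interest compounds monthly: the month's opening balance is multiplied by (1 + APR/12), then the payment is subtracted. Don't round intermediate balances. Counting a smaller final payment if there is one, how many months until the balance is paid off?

Monthly rate r = 29.8%/12 = 2.48333% = 0.0248333.
Recurrence: B ← B·(1+r) − €76.00.
Month 1: interest €66.93; balance after payment €2,685.93.
Month 2: interest €66.70; balance after payment €2,676.63.
Closed form: n = −ln(1 − rB₀/P)/ln(1+r) = −ln(0.1194)/ln(1.02483) ≈ 86.641, so the balance reaches zero during payment 87.

87 payments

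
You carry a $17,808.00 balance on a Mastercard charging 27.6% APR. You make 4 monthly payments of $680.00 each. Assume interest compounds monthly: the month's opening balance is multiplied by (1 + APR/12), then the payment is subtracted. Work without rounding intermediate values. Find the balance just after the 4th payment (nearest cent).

Monthly rate r = 27.6%/12 = 2.3% = 0.023.
Each month: B ← B·(1+r) − $680.00.
Month 1: interest $409.58; balance after payment $17,537.58.
Month 2: interest $403.36; balance after payment $17,260.95.
Month 3: interest $397.00; balance after payment $16,977.95.
Month 4: interest $390.49; balance after payment $16,688.44.

$16,688.44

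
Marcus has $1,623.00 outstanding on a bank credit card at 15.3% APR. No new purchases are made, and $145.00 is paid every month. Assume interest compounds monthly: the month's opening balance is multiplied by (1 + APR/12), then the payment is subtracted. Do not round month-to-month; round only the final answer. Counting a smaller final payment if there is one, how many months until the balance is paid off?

Monthly rate r = 15.3%/12 = 1.275% = 0.01275.
Recurrence: B ← B·(1+r) − $145.00.
Month 1: interest $20.69; balance after payment $1,498.69.
Month 2: interest $19.11; balance after payment $1,372.80.
Closed form: n = −ln(1 − rB₀/P)/ln(1+r) = −ln(0.85729)/ln(1.01275) ≈ 12.154, so the balance reaches zero during payment 13.

13 months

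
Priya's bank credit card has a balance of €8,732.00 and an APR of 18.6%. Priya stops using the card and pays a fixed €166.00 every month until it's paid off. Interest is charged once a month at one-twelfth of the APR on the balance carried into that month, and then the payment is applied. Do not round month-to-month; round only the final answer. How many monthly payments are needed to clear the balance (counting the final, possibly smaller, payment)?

110 months

Monthly rate r = 18.6%/12 = 1.55% = 0.0155.
Recurrence: B ← B·(1+r) − €166.00.
Month 1: interest €135.35; balance after payment €8,701.35.
Month 2: interest €134.87; balance after payment €8,670.22.
Closed form: n = −ln(1 − rB₀/P)/ln(1+r) = −ln(0.18466)/ln(1.0155) ≈ 109.825, so the balance reaches zero during payment 110.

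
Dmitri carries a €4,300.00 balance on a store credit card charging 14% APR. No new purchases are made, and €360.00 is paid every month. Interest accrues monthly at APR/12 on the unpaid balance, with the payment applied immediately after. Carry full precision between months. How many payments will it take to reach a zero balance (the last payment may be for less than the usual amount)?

13 payments

Monthly rate r = 14%/12 = 1.16667% = 0.0116667.
Recurrence: B ← B·(1+r) − €360.00.
Month 1: interest €50.17; balance after payment €3,990.17.
Month 2: interest €46.55; balance after payment €3,676.72.
Closed form: n = −ln(1 − rB₀/P)/ln(1+r) = −ln(0.86065)/ln(1.01167) ≈ 12.938, so the balance reaches zero during payment 13.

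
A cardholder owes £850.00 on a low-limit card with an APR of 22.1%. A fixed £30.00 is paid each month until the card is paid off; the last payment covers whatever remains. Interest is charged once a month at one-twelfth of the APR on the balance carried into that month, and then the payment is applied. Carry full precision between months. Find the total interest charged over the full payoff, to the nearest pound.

Monthly rate r = 22.1%/12 = 1.84167% = 0.0184167.
Payoff takes n = ⌈−ln(1 − rB₀/P)/ln(1+r)⌉ = ⌈40.426⌉ = 41 payments; the last is £12.84.
Total paid = 40·£30.00 + £12.84 = £1,212.84.
Total interest = total paid − principal = £1,212.84 − £850.00 = £362.84.

£363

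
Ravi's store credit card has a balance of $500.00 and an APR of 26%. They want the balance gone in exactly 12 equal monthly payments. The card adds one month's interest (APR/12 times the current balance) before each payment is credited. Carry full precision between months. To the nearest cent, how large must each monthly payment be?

Monthly rate r = 26%/12 = 2.16667% = 0.0216667.
Level-payment amortization: P = B₀·r / (1 − (1+r)^(−n)) = 500.00·0.0216667 / (1 − 1.02167^(−12)).
Denominator 1 − (1+r)^(−12) = 0.226804513.
P = 10.8333 / 0.226804513 ≈ 47.77.

$47.77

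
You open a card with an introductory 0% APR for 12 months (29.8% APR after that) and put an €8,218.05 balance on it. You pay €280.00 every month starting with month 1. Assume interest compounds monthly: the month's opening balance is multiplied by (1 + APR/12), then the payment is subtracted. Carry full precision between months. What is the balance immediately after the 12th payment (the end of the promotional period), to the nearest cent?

€4,858.05

Promo months 1–12 at r₀ = 0%/12 = 0; months 13+ at r₁ = 29.8%/12 = 0.0248333.
After month 12 (no interest yet): B = €8,218.05 − 12·€280.00 = €4,858.05.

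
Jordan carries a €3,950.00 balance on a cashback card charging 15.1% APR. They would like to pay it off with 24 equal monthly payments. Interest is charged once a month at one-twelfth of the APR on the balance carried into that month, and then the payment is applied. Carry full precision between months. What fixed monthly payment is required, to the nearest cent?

€191.71

Monthly rate r = 15.1%/12 = 1.25833% = 0.0125833.
Level-payment amortization: P = B₀·r / (1 − (1+r)^(−n)) = 3950.00·0.0125833 / (1 − 1.01258^(−24)).
Denominator 1 − (1+r)^(−24) = 0.259267492.
P = 49.7042 / 0.259267492 ≈ 191.71.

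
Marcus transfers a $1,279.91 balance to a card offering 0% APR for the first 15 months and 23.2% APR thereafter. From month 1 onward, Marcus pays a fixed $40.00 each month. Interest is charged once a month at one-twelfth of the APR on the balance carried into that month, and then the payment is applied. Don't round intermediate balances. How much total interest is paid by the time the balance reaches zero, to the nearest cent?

$152.42

Promo months 1–15 at r₀ = 0%/12 = 0; months 16+ at r₁ = 23.2%/12 = 0.0193333.
After month 15 (no interest yet): B = $1,279.91 − 15·$40.00 = $679.91.
Then at r₁ with $40.00/mo: n₂ = −ln(1 − r₁·B/P)/ln(1+r₁) ≈ 20.81 → 21 more payments.
Total paid = 35·$40.00 + $32.33 = $1,432.33; interest = $1,432.33 − $1,279.91 = $152.42.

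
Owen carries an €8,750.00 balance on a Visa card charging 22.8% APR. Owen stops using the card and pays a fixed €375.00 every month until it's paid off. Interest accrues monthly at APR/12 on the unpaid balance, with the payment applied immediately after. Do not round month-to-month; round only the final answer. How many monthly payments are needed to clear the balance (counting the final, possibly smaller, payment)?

Monthly rate r = 22.8%/12 = 1.9% = 0.019.
Recurrence: B ← B·(1+r) − €375.00.
Month 1: interest €166.25; balance after payment €8,541.25.
Month 2: interest €162.28; balance after payment €8,328.53.
Closed form: n = −ln(1 − rB₀/P)/ln(1+r) = −ln(0.55667)/ln(1.019) ≈ 31.123, so the balance reaches zero during payment 32.

32 payments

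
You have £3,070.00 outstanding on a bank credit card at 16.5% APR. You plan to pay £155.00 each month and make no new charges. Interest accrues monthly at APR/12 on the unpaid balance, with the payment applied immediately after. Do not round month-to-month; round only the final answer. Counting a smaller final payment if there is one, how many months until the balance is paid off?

24 months

Monthly rate r = 16.5%/12 = 1.375% = 0.01375.
Recurrence: B ← B·(1+r) − £155.00.
Month 1: interest £42.21; balance after payment £2,957.21.
Month 2: interest £40.66; balance after payment £2,842.87.
Closed form: n = −ln(1 − rB₀/P)/ln(1+r) = −ln(0.72766)/ln(1.01375) ≈ 23.280, so the balance reaches zero during payment 24.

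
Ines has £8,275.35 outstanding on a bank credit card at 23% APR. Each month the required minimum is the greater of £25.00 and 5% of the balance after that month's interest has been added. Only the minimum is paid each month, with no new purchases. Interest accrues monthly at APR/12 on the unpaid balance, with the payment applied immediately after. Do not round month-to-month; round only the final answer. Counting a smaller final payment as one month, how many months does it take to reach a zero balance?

Monthly rate r = 23%/12 = 1.91667% = 0.0191667.
While 5% of the post-interest balance exceeds £25.00, each month B ← (B·(1+r))·(1 − 0.05), i.e. B shrinks by the factor (1+r)·0.95 = 0.96821.
This holds for months 1–88. Entering month 89 the balance is £481.99; 5% of the post-interest balance is now below £25.00, so the flat £25.00 minimum applies from here.
From month 89 a fixed £25.00 at rate r clears £481.99 in 25 more payments. Total: 88 + 25 = 113 months.

113 months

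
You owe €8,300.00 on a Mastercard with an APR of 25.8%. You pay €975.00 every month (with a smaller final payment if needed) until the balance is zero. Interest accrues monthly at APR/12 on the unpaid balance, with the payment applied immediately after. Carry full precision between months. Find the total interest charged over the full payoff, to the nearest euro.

Monthly rate r = 25.8%/12 = 2.15% = 0.0215.
Payoff takes n = ⌈−ln(1 − rB₀/P)/ln(1+r)⌉ = ⌈9.503⌉ = 10 payments; the last is €492.95.
Total paid = 9·€975.00 + €492.95 = €9,267.95.
Total interest = total paid − principal = €9,267.95 − €8,300.00 = €967.95.

€968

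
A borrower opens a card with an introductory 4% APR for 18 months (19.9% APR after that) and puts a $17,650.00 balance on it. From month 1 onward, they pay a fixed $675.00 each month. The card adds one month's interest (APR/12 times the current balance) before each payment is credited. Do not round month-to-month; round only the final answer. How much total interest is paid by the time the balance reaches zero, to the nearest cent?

Promo months 1–18 at r₀ = 4%/12 = 0.00333333; months 19+ at r₁ = 19.9%/12 = 0.0165833.
After month 18: iterate B ← B·(1+r₀) − $675.00 for 18 months → $6,239.10.
Then at r₁ with $675.00/mo: n₂ = −ln(1 − r₁·B/P)/ln(1+r₁) ≈ 10.12 → 11 more payments.
Total paid = 28·$675.00 + $79.11 = $18,979.11; interest = $18,979.11 − $17,650.00 = $1,329.11.

$1,329.11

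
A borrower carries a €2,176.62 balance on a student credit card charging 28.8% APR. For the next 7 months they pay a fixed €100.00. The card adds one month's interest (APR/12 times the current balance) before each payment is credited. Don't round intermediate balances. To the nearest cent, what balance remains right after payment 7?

Monthly rate r = 28.8%/12 = 2.4% = 0.024.
Each month: B ← B·(1+r) − €100.00.
Month 1: interest €52.24; balance after payment €2,128.86.
Month 2: interest €51.09; balance after payment €2,079.95.
Month 3: interest €49.92; balance after payment €2,029.87.
Month 4: interest €48.72; balance after payment €1,978.59.
Month 5: interest €47.49; balance after payment €1,926.07.
Month 6: interest €46.23; balance after payment €1,872.30.
Month 7: interest €44.94; balance after payment €1,817.23.

€1,817.23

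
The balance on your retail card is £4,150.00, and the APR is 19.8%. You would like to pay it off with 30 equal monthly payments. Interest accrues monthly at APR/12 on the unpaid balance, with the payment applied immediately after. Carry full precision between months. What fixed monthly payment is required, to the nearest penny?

£176.50

Monthly rate r = 19.8%/12 = 1.65% = 0.0165.
Level-payment amortization: P = B₀·r / (1 − (1+r)^(−n)) = 4150.00·0.0165 / (1 − 1.0165^(−30)).
Denominator 1 − (1+r)^(−30) = 0.387961826.
P = 68.475 / 0.387961826 ≈ 176.50.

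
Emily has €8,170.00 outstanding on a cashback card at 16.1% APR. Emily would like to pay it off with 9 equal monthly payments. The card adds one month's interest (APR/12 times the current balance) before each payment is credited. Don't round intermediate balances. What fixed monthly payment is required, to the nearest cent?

Monthly rate r = 16.1%/12 = 1.34167% = 0.0134167.
Level-payment amortization: P = B₀·r / (1 − (1+r)^(−n)) = 8170.00·0.0134167 / (1 − 1.01342^(−9)).
Denominator 1 − (1+r)^(−9) = 0.113032681.
P = 109.614 / 0.113032681 ≈ 969.76.

€969.76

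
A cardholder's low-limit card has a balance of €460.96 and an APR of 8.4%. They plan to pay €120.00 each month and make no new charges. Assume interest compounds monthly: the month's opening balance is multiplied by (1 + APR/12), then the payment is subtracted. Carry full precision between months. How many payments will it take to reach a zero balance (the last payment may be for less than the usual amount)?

4 payments

Monthly rate r = 8.4%/12 = 0.7% = 0.007.
Recurrence: B ← B·(1+r) − €120.00.
Month 1: interest €3.23; balance after payment €344.19.
Month 2: interest €2.41; balance after payment €226.60.
Month 3: interest €1.59; balance after payment €108.18.
Month 4: interest €0.76; balance after payment €0.00.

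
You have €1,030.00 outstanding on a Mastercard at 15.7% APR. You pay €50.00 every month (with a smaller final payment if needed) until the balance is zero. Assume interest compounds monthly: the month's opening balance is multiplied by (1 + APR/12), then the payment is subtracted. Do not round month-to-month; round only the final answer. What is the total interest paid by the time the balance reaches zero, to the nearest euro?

€178

Monthly rate r = 15.7%/12 = 1.30833% = 0.0130833.
Payoff takes n = ⌈−ln(1 − rB₀/P)/ln(1+r)⌉ = ⌈24.160⌉ = 25 payments; the last is €8.06.
Total paid = 24·€50.00 + €8.06 = €1,208.06.
Total interest = total paid − principal = €1,208.06 − €1,030.00 = €178.06.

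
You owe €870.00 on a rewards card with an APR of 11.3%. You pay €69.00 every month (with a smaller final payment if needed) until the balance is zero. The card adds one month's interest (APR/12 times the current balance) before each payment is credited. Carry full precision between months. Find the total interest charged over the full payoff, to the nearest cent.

€60.57

Monthly rate r = 11.3%/12 = 0.941667% = 0.00941667.
Payoff takes n = ⌈−ln(1 − rB₀/P)/ln(1+r)⌉ = ⌈13.485⌉ = 14 payments; the last is €33.57.
Total paid = 13·€69.00 + €33.57 = €930.57.
Total interest = total paid − principal = €930.57 − €870.00 = €60.57.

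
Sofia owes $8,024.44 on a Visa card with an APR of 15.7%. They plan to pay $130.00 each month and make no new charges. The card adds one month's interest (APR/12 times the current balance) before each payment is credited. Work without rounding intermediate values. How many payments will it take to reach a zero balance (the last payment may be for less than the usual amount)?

127 months

Monthly rate r = 15.7%/12 = 1.30833% = 0.0130833.
Recurrence: B ← B·(1+r) − $130.00.
Month 1: interest $104.99; balance after payment $7,999.43.
Month 2: interest $104.66; balance after payment $7,974.09.
Closed form: n = −ln(1 − rB₀/P)/ln(1+r) = −ln(0.19241)/ln(1.01308) ≈ 126.793, so the balance reaches zero during payment 127.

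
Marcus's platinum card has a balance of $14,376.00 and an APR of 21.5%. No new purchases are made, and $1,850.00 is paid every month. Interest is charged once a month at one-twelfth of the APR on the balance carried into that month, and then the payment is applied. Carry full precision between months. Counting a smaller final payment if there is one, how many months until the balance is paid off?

9 months

Monthly rate r = 21.5%/12 = 1.79167% = 0.0179167.
Recurrence: B ← B·(1+r) − $1,850.00.
Month 1: interest $257.57; balance after payment $12,783.57.
Month 2: interest $229.04; balance after payment $11,162.61.
Closed form: n = −ln(1 − rB₀/P)/ln(1+r) = −ln(0.86077)/ln(1.01792) ≈ 8.443, so the balance reaches zero during payment 9.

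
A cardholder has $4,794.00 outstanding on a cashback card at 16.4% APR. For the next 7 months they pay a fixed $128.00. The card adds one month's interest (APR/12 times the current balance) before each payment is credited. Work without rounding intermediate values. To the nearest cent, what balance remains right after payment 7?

$4,338.28

Monthly rate r = 16.4%/12 = 1.36667% = 0.0136667.
Each month: B ← B·(1+r) − $128.00.
Month 1: interest $65.52; balance after payment $4,731.52.
Month 2: interest $64.66; balance after payment $4,668.18.
Month 3: interest $63.80; balance after payment $4,603.98.
Month 4: interest $62.92; balance after payment $4,538.90.
Month 5: interest $62.03; balance after payment $4,472.93.
Month 6: interest $61.13; balance after payment $4,406.06.
Month 7: interest $60.22; balance after payment $4,338.28.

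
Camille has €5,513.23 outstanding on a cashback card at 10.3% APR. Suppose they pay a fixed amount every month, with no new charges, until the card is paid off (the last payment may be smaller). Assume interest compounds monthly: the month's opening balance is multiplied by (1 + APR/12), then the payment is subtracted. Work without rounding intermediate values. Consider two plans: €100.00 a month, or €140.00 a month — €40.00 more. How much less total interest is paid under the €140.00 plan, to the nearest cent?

Monthly rate r = 10.3%/12 = 0.858333% = 0.00858333.
At €100.00/mo: n = ⌈−ln(1 − rB₀/P)/ln(1+r)⌉ = 75 payments (last €99.62); total interest = total paid − €5,513.23 = €1,986.39.
At €140.00/mo: 49 payments (last €37.27); total interest €1,244.04.
Interest saved = €1,986.39 − €1,244.04 = €742.35.

€742.35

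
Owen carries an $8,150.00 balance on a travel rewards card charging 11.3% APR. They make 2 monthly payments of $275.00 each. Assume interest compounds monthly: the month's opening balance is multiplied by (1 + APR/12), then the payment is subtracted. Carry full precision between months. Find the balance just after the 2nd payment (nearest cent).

$7,751.62

Monthly rate r = 11.3%/12 = 0.941667% = 0.00941667.
Each month: B ← B·(1+r) − $275.00.
Month 1: interest $76.75; balance after payment $7,951.75.
Month 2: interest $74.88; balance after payment $7,751.62.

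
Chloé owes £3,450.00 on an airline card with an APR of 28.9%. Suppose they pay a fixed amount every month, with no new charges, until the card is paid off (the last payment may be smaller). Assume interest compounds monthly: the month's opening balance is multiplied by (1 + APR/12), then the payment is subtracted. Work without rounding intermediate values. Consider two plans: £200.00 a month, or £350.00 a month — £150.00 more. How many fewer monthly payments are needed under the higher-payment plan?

Monthly rate r = 28.9%/12 = 2.40833% = 0.0240833.
At £200.00/mo: n = ⌈−ln(1 − rB₀/P)/ln(1+r)⌉ = 23 payments (last £112.68); total interest = total paid − £3,450.00 = £1,062.68.
At £350.00/mo: 12 payments (last £136.82); total interest £536.82.
Payments saved = 23 − 12 = 11.

11 fewer payments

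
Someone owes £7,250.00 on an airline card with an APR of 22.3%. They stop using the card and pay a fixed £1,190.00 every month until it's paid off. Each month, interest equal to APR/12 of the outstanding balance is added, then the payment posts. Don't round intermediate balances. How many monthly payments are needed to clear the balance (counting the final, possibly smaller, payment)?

7 months

Monthly rate r = 22.3%/12 = 1.85833% = 0.0185833.
Recurrence: B ← B·(1+r) − £1,190.00.
Month 1: interest £134.73; balance after payment £6,194.73.
Month 2: interest £115.12; balance after payment £5,119.85.
Closed form: n = −ln(1 − rB₀/P)/ln(1+r) = −ln(0.88678)/ln(1.01858) ≈ 6.526, so the balance reaches zero during payment 7.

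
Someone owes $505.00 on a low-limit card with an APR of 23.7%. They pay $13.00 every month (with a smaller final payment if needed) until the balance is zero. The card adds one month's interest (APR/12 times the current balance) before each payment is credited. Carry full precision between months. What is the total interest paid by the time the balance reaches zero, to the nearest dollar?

Monthly rate r = 23.7%/12 = 1.975% = 0.01975.
Payoff takes n = ⌈−ln(1 − rB₀/P)/ln(1+r)⌉ = ⌈74.530⌉ = 75 payments; the last is $6.92.
Total paid = 74·$13.00 + $6.92 = $968.92.
Total interest = total paid − principal = $968.92 − $505.00 = $463.92.

$464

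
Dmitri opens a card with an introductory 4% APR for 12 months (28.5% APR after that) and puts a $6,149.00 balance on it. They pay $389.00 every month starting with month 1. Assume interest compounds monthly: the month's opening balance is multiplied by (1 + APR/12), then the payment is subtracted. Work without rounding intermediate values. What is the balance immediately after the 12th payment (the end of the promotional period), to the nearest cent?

$1,644.98

Promo months 1–12 at r₀ = 4%/12 = 0.00333333; months 13+ at r₁ = 28.5%/12 = 0.02375.
After month 12: iterate B ← B·(1+r₀) − $389.00 for 12 months → $1,644.98.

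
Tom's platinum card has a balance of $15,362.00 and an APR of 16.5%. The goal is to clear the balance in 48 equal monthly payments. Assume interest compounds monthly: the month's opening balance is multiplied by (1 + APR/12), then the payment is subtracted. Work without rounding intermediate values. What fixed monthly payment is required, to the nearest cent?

Monthly rate r = 16.5%/12 = 1.375% = 0.01375.
Level-payment amortization: P = B₀·r / (1 − (1+r)^(−n)) = 15362.00·0.01375 / (1 − 1.01375^(−48)).
Denominator 1 − (1+r)^(−48) = 0.480819499.
P = 211.227 / 0.480819499 ≈ 439.31.

$439.31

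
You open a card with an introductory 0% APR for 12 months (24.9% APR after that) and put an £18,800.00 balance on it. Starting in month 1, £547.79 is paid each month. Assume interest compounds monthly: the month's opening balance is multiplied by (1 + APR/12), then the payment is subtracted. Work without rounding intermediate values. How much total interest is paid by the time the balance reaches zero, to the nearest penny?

Promo months 1–12 at r₀ = 0%/12 = 0; months 13+ at r₁ = 24.9%/12 = 0.02075.
After month 12 (no interest yet): B = £18,800.00 − 12·£547.79 = £12,226.52.
Then at r₁ with £547.79/mo: n₂ = −ln(1 − r₁·B/P)/ln(1+r₁) ≈ 30.29 → 31 more payments.
Total paid = 42·£547.79 + £157.92 = £23,165.10; interest = £23,165.10 − £18,800.00 = £4,365.10.

£4,365.10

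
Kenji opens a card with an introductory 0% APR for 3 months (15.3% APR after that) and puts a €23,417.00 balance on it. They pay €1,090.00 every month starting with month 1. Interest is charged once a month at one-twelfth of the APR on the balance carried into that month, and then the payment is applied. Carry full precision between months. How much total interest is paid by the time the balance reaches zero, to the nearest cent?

Promo months 1–3 at r₀ = 0%/12 = 0; months 4+ at r₁ = 15.3%/12 = 0.01275.
After month 3 (no interest yet): B = €23,417.00 − 3·€1,090.00 = €20,147.00.
Then at r₁ with €1,090.00/mo: n₂ = −ln(1 − r₁·B/P)/ln(1+r₁) ≈ 21.21 → 22 more payments.
Total paid = 24·€1,090.00 + €232.67 = €26,392.67; interest = €26,392.67 − €23,417.00 = €2,975.67.

€2,975.67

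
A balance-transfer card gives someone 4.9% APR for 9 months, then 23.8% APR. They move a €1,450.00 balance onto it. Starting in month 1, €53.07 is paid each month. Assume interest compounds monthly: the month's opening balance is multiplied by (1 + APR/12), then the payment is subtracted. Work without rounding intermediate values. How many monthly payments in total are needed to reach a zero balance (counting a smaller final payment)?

34 payments

Promo months 1–9 at r₀ = 4.9%/12 = 0.00408333; months 10+ at r₁ = 23.8%/12 = 0.0198333.
After month 9: iterate B ← B·(1+r₀) − €53.07 for 9 months → €1,018.66.
Then at r₁ with €53.07/mo: n₂ = −ln(1 − r₁·B/P)/ln(1+r₁) ≈ 24.40 → 25 more payments.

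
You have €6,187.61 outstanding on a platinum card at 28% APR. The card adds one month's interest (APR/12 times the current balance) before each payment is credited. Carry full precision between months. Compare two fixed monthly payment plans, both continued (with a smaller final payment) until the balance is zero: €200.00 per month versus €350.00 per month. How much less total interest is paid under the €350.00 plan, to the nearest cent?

Monthly rate r = 28%/12 = 2.33333% = 0.0233333.
At €200.00/mo: n = ⌈−ln(1 − rB₀/P)/ln(1+r)⌉ = 56 payments (last €97.18); total interest = total paid − €6,187.61 = €4,909.57.
At €350.00/mo: 24 payments (last €21.33); total interest €1,883.72.
Interest saved = €4,909.57 − €1,883.72 = €3,025.85.

€3,025.85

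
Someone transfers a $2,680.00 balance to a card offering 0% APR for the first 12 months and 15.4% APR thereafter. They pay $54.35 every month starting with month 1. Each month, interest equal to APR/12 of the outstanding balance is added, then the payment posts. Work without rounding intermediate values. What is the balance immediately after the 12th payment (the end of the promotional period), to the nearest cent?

Promo months 1–12 at r₀ = 0%/12 = 0; months 13+ at r₁ = 15.4%/12 = 0.0128333.
After month 12 (no interest yet): B = $2,680.00 − 12·$54.35 = $2,027.80.

$2,027.80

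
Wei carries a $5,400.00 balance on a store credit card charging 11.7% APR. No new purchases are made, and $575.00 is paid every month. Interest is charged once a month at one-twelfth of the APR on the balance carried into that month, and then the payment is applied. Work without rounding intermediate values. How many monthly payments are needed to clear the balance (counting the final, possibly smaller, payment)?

Monthly rate r = 11.7%/12 = 0.975% = 0.00975.
Recurrence: B ← B·(1+r) − $575.00.
Month 1: interest $52.65; balance after payment $4,877.65.
Month 2: interest $47.56; balance after payment $4,350.21.
Closed form: n = −ln(1 − rB₀/P)/ln(1+r) = −ln(0.90843)/ln(1.00975) ≈ 9.897, so the balance reaches zero during payment 10.

10 payments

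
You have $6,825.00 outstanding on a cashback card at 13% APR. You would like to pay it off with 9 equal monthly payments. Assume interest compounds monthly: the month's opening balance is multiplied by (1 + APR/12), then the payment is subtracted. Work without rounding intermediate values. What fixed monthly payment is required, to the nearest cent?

Monthly rate r = 13%/12 = 1.08333% = 0.0108333.
Level-payment amortization: P = B₀·r / (1 − (1+r)^(−n)) = 6825.00·0.0108333 / (1 − 1.01083^(−9)).
Denominator 1 − (1+r)^(−9) = 0.0924219023.
P = 73.9375 / 0.0924219023 ≈ 800.00.

$800.00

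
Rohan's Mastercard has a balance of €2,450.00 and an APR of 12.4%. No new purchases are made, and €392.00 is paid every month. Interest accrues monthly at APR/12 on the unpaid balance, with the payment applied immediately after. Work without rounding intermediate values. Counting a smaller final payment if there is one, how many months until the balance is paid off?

Monthly rate r = 12.4%/12 = 1.03333% = 0.0103333.
Recurrence: B ← B·(1+r) − €392.00.
Month 1: interest €25.32; balance after payment €2,083.32.
Month 2: interest €21.53; balance after payment €1,712.84.
Closed form: n = −ln(1 − rB₀/P)/ln(1+r) = −ln(0.93542)/ln(1.01033) ≈ 6.494, so the balance reaches zero during payment 7.

7 months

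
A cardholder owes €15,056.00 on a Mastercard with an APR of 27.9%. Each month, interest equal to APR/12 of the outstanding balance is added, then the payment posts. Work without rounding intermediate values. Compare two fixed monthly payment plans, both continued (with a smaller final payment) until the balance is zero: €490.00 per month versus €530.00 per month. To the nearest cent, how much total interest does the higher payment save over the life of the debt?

€1,808.10

Monthly rate r = 27.9%/12 = 2.325% = 0.02325.
At €490.00/mo: n = ⌈−ln(1 − rB₀/P)/ln(1+r)⌉ = 55 payments (last €257.39); total interest = total paid − €15,056.00 = €11,661.39.
At €530.00/mo: 47 payments (last €529.29); total interest €9,853.29.
Interest saved = €11,661.39 − €9,853.29 = €1,808.10.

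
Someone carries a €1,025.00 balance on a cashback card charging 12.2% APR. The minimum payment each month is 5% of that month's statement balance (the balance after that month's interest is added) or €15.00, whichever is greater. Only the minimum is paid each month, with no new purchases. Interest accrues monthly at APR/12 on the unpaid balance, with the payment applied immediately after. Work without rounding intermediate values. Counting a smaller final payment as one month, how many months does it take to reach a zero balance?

53 months

Monthly rate r = 12.2%/12 = 1.01667% = 0.0101667.
While 5% of the post-interest balance exceeds €15.00, each month B ← (B·(1+r))·(1 − 0.05), i.e. B shrinks by the factor (1+r)·0.95 = 0.95966.
This holds for months 1–31. Entering month 32 the balance is €285.98; 5% of the post-interest balance is now below €15.00, so the flat €15.00 minimum applies from here.
From month 32 a fixed €15.00 at rate r clears €285.98 in 22 more payments. Total: 31 + 22 = 53 months.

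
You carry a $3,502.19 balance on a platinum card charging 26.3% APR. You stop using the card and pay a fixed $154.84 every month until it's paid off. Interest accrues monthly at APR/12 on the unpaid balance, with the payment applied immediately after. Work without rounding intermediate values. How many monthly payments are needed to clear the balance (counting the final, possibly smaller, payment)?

32 payments

Monthly rate r = 26.3%/12 = 2.19167% = 0.0219167.
Recurrence: B ← B·(1+r) − $154.84.
Month 1: interest $76.76; balance after payment $3,424.11.
Month 2: interest $75.04; balance after payment $3,344.31.
Closed form: n = −ln(1 − rB₀/P)/ln(1+r) = −ln(0.50429)/ln(1.02192) ≈ 31.578, so the balance reaches zero during payment 32.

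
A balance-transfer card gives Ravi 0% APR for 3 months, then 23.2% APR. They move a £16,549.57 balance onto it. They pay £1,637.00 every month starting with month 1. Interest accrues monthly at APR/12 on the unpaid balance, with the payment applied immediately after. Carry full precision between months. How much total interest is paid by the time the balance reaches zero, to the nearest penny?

Promo months 1–3 at r₀ = 0%/12 = 0; months 4+ at r₁ = 23.2%/12 = 0.0193333.
After month 3 (no interest yet): B = £16,549.57 − 3·£1,637.00 = £11,638.57.
Then at r₁ with £1,637.00/mo: n₂ = −ln(1 − r₁·B/P)/ln(1+r₁) ≈ 7.72 → 8 more payments.
Total paid = 10·£1,637.00 + £1,185.03 = £17,555.03; interest = £17,555.03 − £16,549.57 = £1,005.46.

£1,005.46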